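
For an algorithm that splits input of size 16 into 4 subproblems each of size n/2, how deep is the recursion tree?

For divide and conquer with division factor 2:

Problem sizes at each level:
Level 0: 16
Level 1: 8
Level 2: 4
Level 3: 2
Level 4: 1

The root is level 0 and the size-1 base case is level 4 (the tree spans levels 0 through 4, i.e. 5 levels counting the root), so the depth is the number of divisions: log_2(16) = 4

The recursion tree depth is log_2(16) = 4. At each level, the problem size is divided by 2, so it takes 4 divisions to reduce to a base case of size 1. The algorithm makes 4 recursive calls at each level.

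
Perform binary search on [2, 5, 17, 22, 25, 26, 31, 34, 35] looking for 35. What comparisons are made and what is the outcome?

Binary search for 35 in [2, 5, 17, 22, 25, 26, 31, 34, 35]:

lo=0, hi=8, mid=4, arr[mid]=25 -> 25 < 35, search right half
lo=5, hi=8, mid=6, arr[mid]=31 -> 31 < 35, search right half
lo=7, hi=8, mid=7, arr[mid]=34 -> 34 < 35, search right half
lo=8, hi=8, mid=8, arr[mid]=35 -> Found target at index 8!

Binary search finds 35 at index 8 after 4 comparisons. The search repeatedly halves the search space by comparing with the middle element.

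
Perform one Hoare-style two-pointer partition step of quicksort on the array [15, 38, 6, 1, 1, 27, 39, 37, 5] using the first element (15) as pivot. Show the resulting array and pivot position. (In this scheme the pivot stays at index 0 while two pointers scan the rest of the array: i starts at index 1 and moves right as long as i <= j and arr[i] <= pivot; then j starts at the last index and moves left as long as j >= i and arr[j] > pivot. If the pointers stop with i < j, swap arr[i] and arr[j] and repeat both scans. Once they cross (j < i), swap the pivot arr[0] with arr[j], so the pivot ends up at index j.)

Hoare-style two-pointer partition with pivot = 15:

Initial array: [15, 38, 6, 1, 1, 27, 39, 37, 5]

Pointers start at i = 1, j = 8.
i stops at index 1 (arr[1]=38 > 15), j stops at index 8 (arr[8]=5 <= 15): swap arr[1] and arr[8], array becomes [15, 5, 6, 1, 1, 27, 39, 37, 38]
i ends at 5, j ends at 4: the pointers have crossed (j < i), so scanning stops.

Swap pivot arr[0] with arr[4] to place pivot at position 4: [1, 5, 6, 1, 15, 27, 39, 37, 38]
Pivot position: 4

After partitioning with pivot 15, the array becomes [1, 5, 6, 1, 15, 27, 39, 37, 38]. The pivot is placed at index 4. All elements to the left of the pivot are <= 15, and all elements to the right are > 15.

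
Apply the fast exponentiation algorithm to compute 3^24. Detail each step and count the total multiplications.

Computing 3^24 by squaring (build up from 3^1; each line after the first costs one multiplication):

3^1 = 3
3^2 = (3^1)^2 = 3^2 = 9
3^3 = 3 * 3^2 = 3 * 9 = 27
3^6 = (3^3)^2 = 27^2 = 729
3^12 = (3^6)^2 = 729^2 = 531441
3^24 = (3^12)^2 = 531441^2 = 282429536481

Result: 282429536481
Multiplications needed: 5 (5 lines after 3^1)

3^24 = 282429536481. Using exponentiation by squaring, this requires 5 multiplications. The key idea: if the exponent is even, square the half-power; if odd, multiply by the base once.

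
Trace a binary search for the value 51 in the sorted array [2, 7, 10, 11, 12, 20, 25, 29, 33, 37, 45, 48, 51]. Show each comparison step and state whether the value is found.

Binary search for 51 in [2, 7, 10, 11, 12, 20, 25, 29, 33, 37, 45, 48, 51]:

lo=0, hi=12, mid=6, arr[mid]=25 -> 25 < 51, search right half
lo=7, hi=12, mid=9, arr[mid]=37 -> 37 < 51, search right half
lo=10, hi=12, mid=11, arr[mid]=48 -> 48 < 51, search right half
lo=12, hi=12, mid=12, arr[mid]=51 -> Found target at index 12!

Binary search finds 51 at index 12 after 4 comparisons. The search repeatedly halves the search space by comparing with the middle element.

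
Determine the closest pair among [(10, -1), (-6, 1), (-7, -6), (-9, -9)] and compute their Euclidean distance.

Computing all pairwise distances among 4 points:

d((10, -1), (-6, 1)) = 16.1245
d((10, -1), (-7, -6)) = 17.72
d((10, -1), (-9, -9)) = 20.6155
d((-6, 1), (-7, -6)) = 7.0711
d((-6, 1), (-9, -9)) = 10.4403
d((-7, -6), (-9, -9)) = 3.6056 <-- minimum

Closest pair: (-7, -6) and (-9, -9) with distance 3.6056

The closest pair is (-7, -6) and (-9, -9) with Euclidean distance 3.6056. For 4 points, brute-force pairwise comparison is shown above. For large n, the divide-and-conquer algorithm (sort by x, recurse on halves, check the dividing strip) achieves O(n log n).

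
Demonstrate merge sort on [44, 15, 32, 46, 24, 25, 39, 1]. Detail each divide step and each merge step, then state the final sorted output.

Merge sort trace:

Split: [44, 15, 32, 46, 24, 25, 39, 1] -> [44, 15, 32, 46] and [24, 25, 39, 1]
  Split: [44, 15, 32, 46] -> [44, 15] and [32, 46]
    Split: [44, 15] -> [44] and [15]
    Merge: [44] + [15] -> [15, 44]
    Split: [32, 46] -> [32] and [46]
    Merge: [32] + [46] -> [32, 46]
  Merge: [15, 44] + [32, 46] -> [15, 32, 44, 46]
  Split: [24, 25, 39, 1] -> [24, 25] and [39, 1]
    Split: [24, 25] -> [24] and [25]
    Merge: [24] + [25] -> [24, 25]
    Split: [39, 1] -> [39] and [1]
    Merge: [39] + [1] -> [1, 39]
  Merge: [24, 25] + [1, 39] -> [1, 24, 25, 39]
Merge: [15, 32, 44, 46] + [1, 24, 25, 39] -> [1, 15, 24, 25, 32, 39, 44, 46]

Final sorted array: [1, 15, 24, 25, 32, 39, 44, 46]

The merge sort proceeds by recursively splitting the array and merging sorted halves.
After all merges, the sorted array is [1, 15, 24, 25, 32, 39, 44, 46].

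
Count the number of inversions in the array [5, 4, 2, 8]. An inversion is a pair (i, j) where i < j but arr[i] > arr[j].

Finding inversions in [5, 4, 2, 8]:

(0, 1): arr[0]=5 > arr[1]=4
(0, 2): arr[0]=5 > arr[2]=2
(1, 2): arr[1]=4 > arr[2]=2

Total inversions: 3

The array has 3 inversion(s): (0,1), (0,2), (1,2). Each pair (i,j) satisfies i < j and arr[i] > arr[j].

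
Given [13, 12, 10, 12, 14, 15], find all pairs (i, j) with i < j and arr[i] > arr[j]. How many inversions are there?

Finding inversions in [13, 12, 10, 12, 14, 15]:

(0, 1): arr[0]=13 > arr[1]=12
(0, 2): arr[0]=13 > arr[2]=10
(0, 3): arr[0]=13 > arr[3]=12
(1, 2): arr[1]=12 > arr[2]=10

Total inversions: 4

The array has 4 inversion(s): (0,1), (0,2), (0,3), (1,2). Each pair (i,j) satisfies i < j and arr[i] > arr[j].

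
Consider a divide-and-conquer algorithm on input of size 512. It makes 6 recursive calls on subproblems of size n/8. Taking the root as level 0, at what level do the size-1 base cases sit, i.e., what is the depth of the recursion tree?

For divide and conquer with division factor 8:

Problem sizes at each level:
Level 0: 512
Level 1: 64
Level 2: 8
Level 3: 1

The root is level 0 and the size-1 base case is level 3 (the tree spans levels 0 through 3, i.e. 4 levels counting the root), so the depth is the number of divisions: log_8(512) = 3

The recursion tree depth is log_8(512) = 3. At each level, the problem size is divided by 8, so it takes 3 divisions to reduce to a base case of size 1. The algorithm makes 6 recursive calls at each level.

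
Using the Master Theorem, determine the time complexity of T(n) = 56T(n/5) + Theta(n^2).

Master Theorem for T(n) = 56T(n/5) + O(n^2):

a = 56, b = 5, c = 2
log_b(a) = log_5(56) = 2.5011

Case 1: c = 2 < log_5(56) = 2.5011
T(n) = O(n^(log_5 56))

For T(n) = 56T(n/5) + O(n^2): log_5(56) = 2.5011. This is Case 1 of the Master Theorem (c < log_b(a), work dominated by leaves), giving O(n^(log_5 56)).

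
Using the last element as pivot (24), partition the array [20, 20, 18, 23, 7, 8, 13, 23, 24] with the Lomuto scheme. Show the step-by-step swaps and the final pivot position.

Lomuto partition with pivot = 24:

Initial array: [20, 20, 18, 23, 7, 8, 13, 23, 24]

arr[0]=20 <= 24: swap with position 0, array becomes [20, 20, 18, 23, 7, 8, 13, 23, 24]
arr[1]=20 <= 24: swap with position 1, array becomes [20, 20, 18, 23, 7, 8, 13, 23, 24]
arr[2]=18 <= 24: swap with position 2, array becomes [20, 20, 18, 23, 7, 8, 13, 23, 24]
arr[3]=23 <= 24: swap with position 3, array becomes [20, 20, 18, 23, 7, 8, 13, 23, 24]
arr[4]=7 <= 24: swap with position 4, array becomes [20, 20, 18, 23, 7, 8, 13, 23, 24]
arr[5]=8 <= 24: swap with position 5, array becomes [20, 20, 18, 23, 7, 8, 13, 23, 24]
arr[6]=13 <= 24: swap with position 6, array becomes [20, 20, 18, 23, 7, 8, 13, 23, 24]
arr[7]=23 <= 24: swap with position 7, array becomes [20, 20, 18, 23, 7, 8, 13, 23, 24]

Place pivot at position 8: [20, 20, 18, 23, 7, 8, 13, 23, 24]
Pivot position: 8

After partitioning with pivot 24, the array becomes [20, 20, 18, 23, 7, 8, 13, 23, 24]. The pivot is placed at index 8. All elements to the left of the pivot are <= 24, and all elements to the right are > 24.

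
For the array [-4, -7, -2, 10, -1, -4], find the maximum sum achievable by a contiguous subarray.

Using Kadane's algorithm on [-4, -7, -2, 10, -1, -4]:

Scanning through the array:
Position 1 (value -7): max_ending_here = -7, max_so_far = -4
Position 2 (value -2): max_ending_here = -2, max_so_far = -2
Position 3 (value 10): max_ending_here = 10, max_so_far = 10
Position 4 (value -1): max_ending_here = 9, max_so_far = 10
Position 5 (value -4): max_ending_here = 5, max_so_far = 10

Maximum subarray: [10]
Maximum sum: 10

The maximum subarray is [10] with sum 10. This subarray runs from index 3 to index 3.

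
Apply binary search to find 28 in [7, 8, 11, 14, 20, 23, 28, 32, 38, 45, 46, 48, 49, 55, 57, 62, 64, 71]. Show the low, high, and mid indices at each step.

Binary search for 28 in [7, 8, 11, 14, 20, 23, 28, 32, 38, 45, 46, 48, 49, 55, 57, 62, 64, 71]:

lo=0, hi=17, mid=8, arr[mid]=38 -> 38 > 28, search left half
lo=0, hi=7, mid=3, arr[mid]=14 -> 14 < 28, search right half
lo=4, hi=7, mid=5, arr[mid]=23 -> 23 < 28, search right half
lo=6, hi=7, mid=6, arr[mid]=28 -> Found target at index 6!

Binary search finds 28 at index 6 after 4 comparisons. The search repeatedly halves the search space by comparing with the middle element.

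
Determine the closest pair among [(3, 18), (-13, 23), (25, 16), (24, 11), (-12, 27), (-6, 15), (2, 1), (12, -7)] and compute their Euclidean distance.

Computing all pairwise distances among 8 points:

d((3, 18), (-13, 23)) = 16.7631
d((3, 18), (25, 16)) = 22.0907
d((3, 18), (24, 11)) = 22.1359
d((3, 18), (-12, 27)) = 17.4929
d((3, 18), (-6, 15)) = 9.4868
d((3, 18), (2, 1)) = 17.0294
d((3, 18), (12, -7)) = 26.5707
d((-13, 23), (25, 16)) = 38.6394
d((-13, 23), (24, 11)) = 38.8973
d((-13, 23), (-12, 27)) = 4.1231 <-- minimum
d((-13, 23), (-6, 15)) = 10.6301
d((-13, 23), (2, 1)) = 26.6271
d((-13, 23), (12, -7)) = 39.0512
d((25, 16), (24, 11)) = 5.099
d((25, 16), (-12, 27)) = 38.6005
d((25, 16), (-6, 15)) = 31.0161
d((25, 16), (2, 1)) = 27.4591
d((25, 16), (12, -7)) = 26.4197
d((24, 11), (-12, 27)) = 39.3954
d((24, 11), (-6, 15)) = 30.2655
d((24, 11), (2, 1)) = 24.1661
d((24, 11), (12, -7)) = 21.6333
d((-12, 27), (-6, 15)) = 13.4164
d((-12, 27), (2, 1)) = 29.5296
d((-12, 27), (12, -7)) = 41.6173
d((-6, 15), (2, 1)) = 16.1245
d((-6, 15), (12, -7)) = 28.4253
d((2, 1), (12, -7)) = 12.8062

Closest pair: (-13, 23) and (-12, 27) with distance 4.1231

The closest pair is (-13, 23) and (-12, 27) with Euclidean distance 4.1231. For 8 points, brute-force pairwise comparison is shown above. For large n, the divide-and-conquer algorithm (sort by x, recurse on halves, check the dividing strip) achieves O(n log n).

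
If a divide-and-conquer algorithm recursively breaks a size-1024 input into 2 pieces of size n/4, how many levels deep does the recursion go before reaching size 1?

For divide and conquer with division factor 4:

Problem sizes at each level:
Level 0: 1024
Level 1: 256
Level 2: 64
Level 3: 16
Level 4: 4
Level 5: 1

The root is level 0 and the size-1 base case is level 5 (the tree spans levels 0 through 5, i.e. 6 levels counting the root), so the depth is the number of divisions: log_4(1024) = 5

The recursion tree depth is log_4(1024) = 5. At each level, the problem size is divided by 4, so it takes 5 divisions to reduce to a base case of size 1. The algorithm makes 2 recursive calls at each level.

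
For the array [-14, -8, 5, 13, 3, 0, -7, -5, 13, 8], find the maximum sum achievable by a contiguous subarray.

Using Kadane's algorithm on [-14, -8, 5, 13, 3, 0, -7, -5, 13, 8]:

Scanning through the array:
Position 1 (value -8): max_ending_here = -8, max_so_far = -8
Position 2 (value 5): max_ending_here = 5, max_so_far = 5
Position 3 (value 13): max_ending_here = 18, max_so_far = 18
Position 4 (value 3): max_ending_here = 21, max_so_far = 21
Position 5 (value 0): max_ending_here = 21, max_so_far = 21
Position 6 (value -7): max_ending_here = 14, max_so_far = 21
Position 7 (value -5): max_ending_here = 9, max_so_far = 21
Position 8 (value 13): max_ending_here = 22, max_so_far = 22
Position 9 (value 8): max_ending_here = 30, max_so_far = 30

Maximum subarray: [5, 13, 3, 0, -7, -5, 13, 8]
Maximum sum: 30

The maximum subarray is [5, 13, 3, 0, -7, -5, 13, 8] with sum 30. This subarray runs from index 2 to index 9.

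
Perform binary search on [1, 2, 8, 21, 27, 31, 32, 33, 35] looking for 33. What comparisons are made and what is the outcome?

Binary search for 33 in [1, 2, 8, 21, 27, 31, 32, 33, 35]:

lo=0, hi=8, mid=4, arr[mid]=27 -> 27 < 33, search right half
lo=5, hi=8, mid=6, arr[mid]=32 -> 32 < 33, search right half
lo=7, hi=8, mid=7, arr[mid]=33 -> Found target at index 7!

Binary search finds 33 at index 7 after 3 comparisons. The search repeatedly halves the search space by comparing with the middle element.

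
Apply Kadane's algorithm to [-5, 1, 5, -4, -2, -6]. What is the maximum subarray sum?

Using Kadane's algorithm on [-5, 1, 5, -4, -2, -6]:

Scanning through the array:
Position 1 (value 1): max_ending_here = 1, max_so_far = 1
Position 2 (value 5): max_ending_here = 6, max_so_far = 6
Position 3 (value -4): max_ending_here = 2, max_so_far = 6
Position 4 (value -2): max_ending_here = 0, max_so_far = 6
Position 5 (value -6): max_ending_here = -6, max_so_far = 6

Maximum subarray: [1, 5]
Maximum sum: 6

The maximum subarray is [1, 5] with sum 6. This subarray runs from index 1 to index 2.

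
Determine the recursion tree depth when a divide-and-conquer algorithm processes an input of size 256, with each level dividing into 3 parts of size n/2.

For divide and conquer with division factor 2:

Problem sizes at each level:
Level 0: 256
Level 1: 128
Level 2: 64
Level 3: 32
Level 4: 16
Level 5: 8
Level 6: 4
Level 7: 2
Level 8: 1

The root is level 0 and the size-1 base case is level 8 (the tree spans levels 0 through 8, i.e. 9 levels counting the root), so the depth is the number of divisions: log_2(256) = 8

The recursion tree depth is log_2(256) = 8. At each level, the problem size is divided by 2, so it takes 8 divisions to reduce to a base case of size 1. The algorithm makes 3 recursive calls at each level.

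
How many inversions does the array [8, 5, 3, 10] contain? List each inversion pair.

Finding inversions in [8, 5, 3, 10]:

(0, 1): arr[0]=8 > arr[1]=5
(0, 2): arr[0]=8 > arr[2]=3
(1, 2): arr[1]=5 > arr[2]=3

Total inversions: 3

The array has 3 inversion(s): (0,1), (0,2), (1,2). Each pair (i,j) satisfies i < j and arr[i] > arr[j].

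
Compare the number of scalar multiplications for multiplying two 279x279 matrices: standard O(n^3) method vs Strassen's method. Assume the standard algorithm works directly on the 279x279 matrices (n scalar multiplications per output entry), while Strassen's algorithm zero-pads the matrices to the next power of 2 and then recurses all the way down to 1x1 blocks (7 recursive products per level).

Matrix multiplication for 279x279 matrices:

Strassen's algorithm requires power-of-2 dimensions. Pad 279x279 to 512x512 (next power of 2).

Standard algorithm: 279^3 = 21717639 multiplications
Strassen's algorithm: 7^(log2(512)) = 7^9 = 40353607 multiplications
Difference: 21717639 - 40353607 = -18635968 (Strassen uses MORE here due to padding overhead — for small or just-over-power-of-2 n, padding can outweigh the per-level savings)

Standard: 21717639 multiplications (279^3). Strassen: 40353607 multiplications (7^9, after padding to 512x512). Strassen reduces 8 recursive multiplications to 7 at each level.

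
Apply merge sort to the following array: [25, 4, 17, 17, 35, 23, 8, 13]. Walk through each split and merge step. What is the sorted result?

Merge sort trace:

Split: [25, 4, 17, 17, 35, 23, 8, 13] -> [25, 4, 17, 17] and [35, 23, 8, 13]
  Split: [25, 4, 17, 17] -> [25, 4] and [17, 17]
    Split: [25, 4] -> [25] and [4]
    Merge: [25] + [4] -> [4, 25]
    Split: [17, 17] -> [17] and [17]
    Merge: [17] + [17] -> [17, 17]
  Merge: [4, 25] + [17, 17] -> [4, 17, 17, 25]
  Split: [35, 23, 8, 13] -> [35, 23] and [8, 13]
    Split: [35, 23] -> [35] and [23]
    Merge: [35] + [23] -> [23, 35]
    Split: [8, 13] -> [8] and [13]
    Merge: [8] + [13] -> [8, 13]
  Merge: [23, 35] + [8, 13] -> [8, 13, 23, 35]
Merge: [4, 17, 17, 25] + [8, 13, 23, 35] -> [4, 8, 13, 17, 17, 23, 25, 35]

Final sorted array: [4, 8, 13, 17, 17, 23, 25, 35]

The merge sort proceeds by recursively splitting the array and merging sorted halves.
After all merges, the sorted array is [4, 8, 13, 17, 17, 23, 25, 35].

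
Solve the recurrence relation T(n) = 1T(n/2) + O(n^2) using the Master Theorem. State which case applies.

Master Theorem for T(n) = 1T(n/2) + O(n^2):

a = 1, b = 2, c = 2
log_b(a) = log_2(1) = 0.0000

Case 3: c = 2 > log_2(1) = 0.0000
T(n) = O(n^2) = O(n^2)

For T(n) = 1T(n/2) + O(n^2): log_2(1) = 0.0000. This is Case 3 of the Master Theorem (c > log_b(a), work dominated by root), giving O(n^2).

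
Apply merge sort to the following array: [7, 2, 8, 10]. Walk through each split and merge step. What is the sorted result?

Merge sort trace:

Split: [7, 2, 8, 10] -> [7, 2] and [8, 10]
  Split: [7, 2] -> [7] and [2]
  Merge: [7] + [2] -> [2, 7]
  Split: [8, 10] -> [8] and [10]
  Merge: [8] + [10] -> [8, 10]
Merge: [2, 7] + [8, 10] -> [2, 7, 8, 10]

Final sorted array: [2, 7, 8, 10]

The merge sort proceeds by recursively splitting the array and merging sorted halves.
After all merges, the sorted array is [2, 7, 8, 10].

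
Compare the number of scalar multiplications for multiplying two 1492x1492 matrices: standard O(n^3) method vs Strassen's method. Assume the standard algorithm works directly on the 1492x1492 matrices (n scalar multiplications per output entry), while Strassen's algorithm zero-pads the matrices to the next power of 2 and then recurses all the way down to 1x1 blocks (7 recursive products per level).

Matrix multiplication for 1492x1492 matrices:

Strassen's algorithm requires power-of-2 dimensions. Pad 1492x1492 to 2048x2048 (next power of 2).

Standard algorithm: 1492^3 = 3321287488 multiplications
Strassen's algorithm: 7^(log2(2048)) = 7^11 = 1977326743 multiplications
Savings: 3321287488 - 1977326743 = 1343960745 multiplications

Standard: 3321287488 multiplications (1492^3). Strassen: 1977326743 multiplications (7^11, after padding to 2048x2048). Strassen reduces 8 recursive multiplications to 7 at each level.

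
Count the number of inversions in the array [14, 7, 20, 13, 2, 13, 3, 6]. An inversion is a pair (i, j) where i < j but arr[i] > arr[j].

Finding inversions in [14, 7, 20, 13, 2, 13, 3, 6]:

(0, 1): arr[0]=14 > arr[1]=7
(0, 3): arr[0]=14 > arr[3]=13
(0, 4): arr[0]=14 > arr[4]=2
(0, 5): arr[0]=14 > arr[5]=13
(0, 6): arr[0]=14 > arr[6]=3
(0, 7): arr[0]=14 > arr[7]=6
(1, 4): arr[1]=7 > arr[4]=2
(1, 6): arr[1]=7 > arr[6]=3
(1, 7): arr[1]=7 > arr[7]=6
(2, 3): arr[2]=20 > arr[3]=13
(2, 4): arr[2]=20 > arr[4]=2
(2, 5): arr[2]=20 > arr[5]=13
(2, 6): arr[2]=20 > arr[6]=3
(2, 7): arr[2]=20 > arr[7]=6
(3, 4): arr[3]=13 > arr[4]=2
(3, 6): arr[3]=13 > arr[6]=3
(3, 7): arr[3]=13 > arr[7]=6
(5, 6): arr[5]=13 > arr[6]=3
(5, 7): arr[5]=13 > arr[7]=6

Total inversions: 19

The array has 19 inversion(s): (0,1), (0,3), (0,4), (0,5), (0,6), (0,7), (1,4), (1,6), (1,7), (2,3), (2,4), (2,5), (2,6), (2,7), (3,4), (3,6), (3,7), (5,6), (5,7). Each pair (i,j) satisfies i < j and arr[i] > arr[j].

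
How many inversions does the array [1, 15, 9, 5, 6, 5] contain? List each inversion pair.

Finding inversions in [1, 15, 9, 5, 6, 5]:

(1, 2): arr[1]=15 > arr[2]=9
(1, 3): arr[1]=15 > arr[3]=5
(1, 4): arr[1]=15 > arr[4]=6
(1, 5): arr[1]=15 > arr[5]=5
(2, 3): arr[2]=9 > arr[3]=5
(2, 4): arr[2]=9 > arr[4]=6
(2, 5): arr[2]=9 > arr[5]=5
(4, 5): arr[4]=6 > arr[5]=5

Total inversions: 8

The array has 8 inversion(s): (1,2), (1,3), (1,4), (1,5), (2,3), (2,4), (2,5), (4,5). Each pair (i,j) satisfies i < j and arr[i] > arr[j].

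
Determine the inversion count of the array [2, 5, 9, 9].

Finding inversions in [2, 5, 9, 9]:


Total inversions: 0

The array has 0 inversions. It is already sorted.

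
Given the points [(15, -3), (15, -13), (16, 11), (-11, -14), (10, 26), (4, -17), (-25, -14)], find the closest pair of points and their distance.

Computing all pairwise distances among 7 points:

d((15, -3), (15, -13)) = 10.0 <-- minimum
d((15, -3), (16, 11)) = 14.0357
d((15, -3), (-11, -14)) = 28.2312
d((15, -3), (10, 26)) = 29.4279
d((15, -3), (4, -17)) = 17.8045
d((15, -3), (-25, -14)) = 41.4849
d((15, -13), (16, 11)) = 24.0208
d((15, -13), (-11, -14)) = 26.0192
d((15, -13), (10, 26)) = 39.3192
d((15, -13), (4, -17)) = 11.7047
d((15, -13), (-25, -14)) = 40.0125
d((16, 11), (-11, -14)) = 36.7967
d((16, 11), (10, 26)) = 16.1555
d((16, 11), (4, -17)) = 30.4631
d((16, 11), (-25, -14)) = 48.0208
d((-11, -14), (10, 26)) = 45.1774
d((-11, -14), (4, -17)) = 15.2971
d((-11, -14), (-25, -14)) = 14.0
d((10, 26), (4, -17)) = 43.4166
d((10, 26), (-25, -14)) = 53.1507
d((4, -17), (-25, -14)) = 29.1548

Closest pair: (15, -3) and (15, -13) with distance 10.0

The closest pair is (15, -3) and (15, -13) with Euclidean distance 10.0. For 7 points, brute-force pairwise comparison is shown above. For large n, the divide-and-conquer algorithm (sort by x, recurse on halves, check the dividing strip) achieves O(n log n).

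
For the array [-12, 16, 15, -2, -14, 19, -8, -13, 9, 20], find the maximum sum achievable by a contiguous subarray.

Using Kadane's algorithm on [-12, 16, 15, -2, -14, 19, -8, -13, 9, 20]:

Scanning through the array:
Position 1 (value 16): max_ending_here = 16, max_so_far = 16
Position 2 (value 15): max_ending_here = 31, max_so_far = 31
Position 3 (value -2): max_ending_here = 29, max_so_far = 31
Position 4 (value -14): max_ending_here = 15, max_so_far = 31
Position 5 (value 19): max_ending_here = 34, max_so_far = 34
Position 6 (value -8): max_ending_here = 26, max_so_far = 34
Position 7 (value -13): max_ending_here = 13, max_so_far = 34
Position 8 (value 9): max_ending_here = 22, max_so_far = 34
Position 9 (value 20): max_ending_here = 42, max_so_far = 42

Maximum subarray: [16, 15, -2, -14, 19, -8, -13, 9, 20]
Maximum sum: 42

The maximum subarray is [16, 15, -2, -14, 19, -8, -13, 9, 20] with sum 42. This subarray runs from index 1 to index 9.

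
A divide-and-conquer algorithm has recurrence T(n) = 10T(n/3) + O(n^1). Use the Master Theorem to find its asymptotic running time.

Master Theorem for T(n) = 10T(n/3) + O(n^1):

a = 10, b = 3, c = 1
log_b(a) = log_3(10) = 2.0959

Case 1: c = 1 < log_3(10) = 2.0959
T(n) = O(n^(log_3 10))

For T(n) = 10T(n/3) + O(n^1): log_3(10) = 2.0959. This is Case 1 of the Master Theorem (c < log_b(a), work dominated by leaves), giving O(n^(log_3 10)).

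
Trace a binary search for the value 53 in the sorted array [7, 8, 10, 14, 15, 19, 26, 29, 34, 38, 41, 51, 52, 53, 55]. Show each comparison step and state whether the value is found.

Binary search for 53 in [7, 8, 10, 14, 15, 19, 26, 29, 34, 38, 41, 51, 52, 53, 55]:

lo=0, hi=14, mid=7, arr[mid]=29 -> 29 < 53, search right half
lo=8, hi=14, mid=11, arr[mid]=51 -> 51 < 53, search right half
lo=12, hi=14, mid=13, arr[mid]=53 -> Found target at index 13!

Binary search finds 53 at index 13 after 3 comparisons. The search repeatedly halves the search space by comparing with the middle element.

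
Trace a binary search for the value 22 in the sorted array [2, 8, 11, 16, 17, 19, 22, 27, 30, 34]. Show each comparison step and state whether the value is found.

Binary search for 22 in [2, 8, 11, 16, 17, 19, 22, 27, 30, 34]:

lo=0, hi=9, mid=4, arr[mid]=17 -> 17 < 22, search right half
lo=5, hi=9, mid=7, arr[mid]=27 -> 27 > 22, search left half
lo=5, hi=6, mid=5, arr[mid]=19 -> 19 < 22, search right half
lo=6, hi=6, mid=6, arr[mid]=22 -> Found target at index 6!

Binary search finds 22 at index 6 after 4 comparisons. The search repeatedly halves the search space by comparing with the middle element.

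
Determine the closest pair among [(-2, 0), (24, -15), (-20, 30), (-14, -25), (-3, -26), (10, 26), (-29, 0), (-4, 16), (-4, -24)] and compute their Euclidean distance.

Computing all pairwise distances among 9 points:

d((-2, 0), (24, -15)) = 30.0167
d((-2, 0), (-20, 30)) = 34.9857
d((-2, 0), (-14, -25)) = 27.7308
d((-2, 0), (-3, -26)) = 26.0192
d((-2, 0), (10, 26)) = 28.6356
d((-2, 0), (-29, 0)) = 27.0
d((-2, 0), (-4, 16)) = 16.1245
d((-2, 0), (-4, -24)) = 24.0832
d((24, -15), (-20, 30)) = 62.9365
d((24, -15), (-14, -25)) = 39.2938
d((24, -15), (-3, -26)) = 29.1548
d((24, -15), (10, 26)) = 43.3244
d((24, -15), (-29, 0)) = 55.0818
d((24, -15), (-4, 16)) = 41.7732
d((24, -15), (-4, -24)) = 29.4109
d((-20, 30), (-14, -25)) = 55.3263
d((-20, 30), (-3, -26)) = 58.5235
d((-20, 30), (10, 26)) = 30.2655
d((-20, 30), (-29, 0)) = 31.3209
d((-20, 30), (-4, 16)) = 21.2603
d((-20, 30), (-4, -24)) = 56.3205
d((-14, -25), (-3, -26)) = 11.0454
d((-14, -25), (10, 26)) = 56.3649
d((-14, -25), (-29, 0)) = 29.1548
d((-14, -25), (-4, 16)) = 42.2019
d((-14, -25), (-4, -24)) = 10.0499
d((-3, -26), (10, 26)) = 53.6004
d((-3, -26), (-29, 0)) = 36.7696
d((-3, -26), (-4, 16)) = 42.0119
d((-3, -26), (-4, -24)) = 2.2361 <-- minimum
d((10, 26), (-29, 0)) = 46.8722
d((10, 26), (-4, 16)) = 17.2047
d((10, 26), (-4, -24)) = 51.923
d((-29, 0), (-4, 16)) = 29.6816
d((-29, 0), (-4, -24)) = 34.6554
d((-4, 16), (-4, -24)) = 40.0

Closest pair: (-3, -26) and (-4, -24) with distance 2.2361

The closest pair is (-3, -26) and (-4, -24) with Euclidean distance 2.2361. For 9 points, brute-force pairwise comparison is shown above. For large n, the divide-and-conquer algorithm (sort by x, recurse on halves, check the dividing strip) achieves O(n log n).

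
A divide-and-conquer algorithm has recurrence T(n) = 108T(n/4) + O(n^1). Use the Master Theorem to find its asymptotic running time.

Master Theorem for T(n) = 108T(n/4) + O(n^1):

a = 108, b = 4, c = 1
log_b(a) = log_4(108) = 3.3774

Case 1: c = 1 < log_4(108) = 3.3774
T(n) = O(n^(log_4 108))

For T(n) = 108T(n/4) + O(n^1): log_4(108) = 3.3774. This is Case 1 of the Master Theorem (c < log_b(a), work dominated by leaves), giving O(n^(log_4 108)).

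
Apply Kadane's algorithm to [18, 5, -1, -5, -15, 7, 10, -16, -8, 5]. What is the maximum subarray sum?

Using Kadane's algorithm on [18, 5, -1, -5, -15, 7, 10, -16, -8, 5]:

Scanning through the array:
Position 1 (value 5): max_ending_here = 23, max_so_far = 23
Position 2 (value -1): max_ending_here = 22, max_so_far = 23
Position 3 (value -5): max_ending_here = 17, max_so_far = 23
Position 4 (value -15): max_ending_here = 2, max_so_far = 23
Position 5 (value 7): max_ending_here = 9, max_so_far = 23
Position 6 (value 10): max_ending_here = 19, max_so_far = 23
Position 7 (value -16): max_ending_here = 3, max_so_far = 23
Position 8 (value -8): max_ending_here = -5, max_so_far = 23
Position 9 (value 5): max_ending_here = 5, max_so_far = 23

Maximum subarray: [18, 5]
Maximum sum: 23

The maximum subarray is [18, 5] with sum 23. This subarray runs from index 0 to index 1.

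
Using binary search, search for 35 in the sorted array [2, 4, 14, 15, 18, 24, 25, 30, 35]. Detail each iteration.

Binary search for 35 in [2, 4, 14, 15, 18, 24, 25, 30, 35]:

lo=0, hi=8, mid=4, arr[mid]=18 -> 18 < 35, search right half
lo=5, hi=8, mid=6, arr[mid]=25 -> 25 < 35, search right half
lo=7, hi=8, mid=7, arr[mid]=30 -> 30 < 35, search right half
lo=8, hi=8, mid=8, arr[mid]=35 -> Found target at index 8!

Binary search finds 35 at index 8 after 4 comparisons. The search repeatedly halves the search space by comparing with the middle element.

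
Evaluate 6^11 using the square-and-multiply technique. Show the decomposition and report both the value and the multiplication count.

Computing 6^11 by squaring (build up from 6^1; each line after the first costs one multiplication):

6^1 = 6
6^2 = (6^1)^2 = 6^2 = 36
6^4 = (6^2)^2 = 36^2 = 1296
6^5 = 6 * 6^4 = 6 * 1296 = 7776
6^10 = (6^5)^2 = 7776^2 = 60466176
6^11 = 6 * 6^10 = 6 * 60466176 = 362797056

Result: 362797056
Multiplications needed: 5 (5 lines after 6^1)

6^11 = 362797056. Using exponentiation by squaring, this requires 5 multiplications. The key idea: if the exponent is even, square the half-power; if odd, multiply by the base once.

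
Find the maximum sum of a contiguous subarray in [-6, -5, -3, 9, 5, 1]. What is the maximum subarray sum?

Using Kadane's algorithm on [-6, -5, -3, 9, 5, 1]:

Scanning through the array:
Position 1 (value -5): max_ending_here = -5, max_so_far = -5
Position 2 (value -3): max_ending_here = -3, max_so_far = -3
Position 3 (value 9): max_ending_here = 9, max_so_far = 9
Position 4 (value 5): max_ending_here = 14, max_so_far = 14
Position 5 (value 1): max_ending_here = 15, max_so_far = 15

Maximum subarray: [9, 5, 1]
Maximum sum: 15

The maximum subarray is [9, 5, 1] with sum 15. This subarray runs from index 3 to index 5.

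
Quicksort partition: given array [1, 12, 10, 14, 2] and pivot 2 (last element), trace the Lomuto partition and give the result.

Lomuto partition with pivot = 2:

Initial array: [1, 12, 10, 14, 2]

arr[0]=1 <= 2: swap with position 0, array becomes [1, 12, 10, 14, 2]
arr[1]=12 > 2: no swap
arr[2]=10 > 2: no swap
arr[3]=14 > 2: no swap

Place pivot at position 1: [1, 2, 10, 14, 12]
Pivot position: 1

After partitioning with pivot 2, the array becomes [1, 2, 10, 14, 12]. The pivot is placed at index 1. All elements to the left of the pivot are <= 2, and all elements to the right are > 2.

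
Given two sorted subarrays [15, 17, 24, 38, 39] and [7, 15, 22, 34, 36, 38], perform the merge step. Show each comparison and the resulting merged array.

Merging process:

Compare 15 vs 7: take 7 from right. Merged: [7]
Compare 15 vs 15: take 15 from left. Merged: [7, 15]
Compare 17 vs 15: take 15 from right. Merged: [7, 15, 15]
Compare 17 vs 22: take 17 from left. Merged: [7, 15, 15, 17]
Compare 24 vs 22: take 22 from right. Merged: [7, 15, 15, 17, 22]
Compare 24 vs 34: take 24 from left. Merged: [7, 15, 15, 17, 22, 24]
Compare 38 vs 34: take 34 from right. Merged: [7, 15, 15, 17, 22, 24, 34]
Compare 38 vs 36: take 36 from right. Merged: [7, 15, 15, 17, 22, 24, 34, 36]
Compare 38 vs 38: take 38 from left. Merged: [7, 15, 15, 17, 22, 24, 34, 36, 38]
Compare 39 vs 38: take 38 from right. Merged: [7, 15, 15, 17, 22, 24, 34, 36, 38, 38]
Append remaining from left: [39]. Merged: [7, 15, 15, 17, 22, 24, 34, 36, 38, 38, 39]

Final merged array: [7, 15, 15, 17, 22, 24, 34, 36, 38, 38, 39]
Total comparisons: 10

The merged array is [7, 15, 15, 17, 22, 24, 34, 36, 38, 38, 39], requiring 10 comparisons. The merge step runs in O(n) time where n is the total number of elements.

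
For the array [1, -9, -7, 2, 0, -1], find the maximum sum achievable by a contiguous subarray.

Using Kadane's algorithm on [1, -9, -7, 2, 0, -1]:

Scanning through the array:
Position 1 (value -9): max_ending_here = -8, max_so_far = 1
Position 2 (value -7): max_ending_here = -7, max_so_far = 1
Position 3 (value 2): max_ending_here = 2, max_so_far = 2
Position 4 (value 0): max_ending_here = 2, max_so_far = 2
Position 5 (value -1): max_ending_here = 1, max_so_far = 2

Maximum subarray: [2]
Maximum sum: 2

The maximum subarray is [2] with sum 2. This subarray runs from index 3 to index 3.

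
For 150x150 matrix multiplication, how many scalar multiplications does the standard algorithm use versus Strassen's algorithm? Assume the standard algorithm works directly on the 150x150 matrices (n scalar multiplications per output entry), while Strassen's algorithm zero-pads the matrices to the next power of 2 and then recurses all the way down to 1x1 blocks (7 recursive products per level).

Matrix multiplication for 150x150 matrices:

Strassen's algorithm requires power-of-2 dimensions. Pad 150x150 to 256x256 (next power of 2).

Standard algorithm: 150^3 = 3375000 multiplications
Strassen's algorithm: 7^(log2(256)) = 7^8 = 5764801 multiplications
Difference: 3375000 - 5764801 = -2389801 (Strassen uses MORE here due to padding overhead — for small or just-over-power-of-2 n, padding can outweigh the per-level savings)

Standard: 3375000 multiplications (150^3). Strassen: 5764801 multiplications (7^8, after padding to 256x256). Strassen reduces 8 recursive multiplications to 7 at each level.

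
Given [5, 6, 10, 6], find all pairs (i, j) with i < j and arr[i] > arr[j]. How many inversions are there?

Finding inversions in [5, 6, 10, 6]:

(2, 3): arr[2]=10 > arr[3]=6

Total inversions: 1

The array has 1 inversion(s): (2,3). Each pair (i,j) satisfies i < j and arr[i] > arr[j].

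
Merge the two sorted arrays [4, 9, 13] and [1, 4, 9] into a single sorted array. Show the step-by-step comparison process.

Merging process:

Compare 4 vs 1: take 1 from right. Merged: [1]
Compare 4 vs 4: take 4 from left. Merged: [1, 4]
Compare 9 vs 4: take 4 from right. Merged: [1, 4, 4]
Compare 9 vs 9: take 9 from left. Merged: [1, 4, 4, 9]
Compare 13 vs 9: take 9 from right. Merged: [1, 4, 4, 9, 9]
Append remaining from left: [13]. Merged: [1, 4, 4, 9, 9, 13]

Final merged array: [1, 4, 4, 9, 9, 13]
Total comparisons: 5

The merged array is [1, 4, 4, 9, 9, 13], requiring 5 comparisons. The merge step runs in O(n) time where n is the total number of elements.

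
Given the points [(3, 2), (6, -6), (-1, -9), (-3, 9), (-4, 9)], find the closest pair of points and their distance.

Computing all pairwise distances among 5 points:

d((3, 2), (6, -6)) = 8.544
d((3, 2), (-1, -9)) = 11.7047
d((3, 2), (-3, 9)) = 9.2195
d((3, 2), (-4, 9)) = 9.8995
d((6, -6), (-1, -9)) = 7.6158
d((6, -6), (-3, 9)) = 17.4929
d((6, -6), (-4, 9)) = 18.0278
d((-1, -9), (-3, 9)) = 18.1108
d((-1, -9), (-4, 9)) = 18.2483
d((-3, 9), (-4, 9)) = 1.0 <-- minimum

Closest pair: (-3, 9) and (-4, 9) with distance 1.0

The closest pair is (-3, 9) and (-4, 9) with Euclidean distance 1.0. For 5 points, brute-force pairwise comparison is shown above. For large n, the divide-and-conquer algorithm (sort by x, recurse on halves, check the dividing strip) achieves O(n log n).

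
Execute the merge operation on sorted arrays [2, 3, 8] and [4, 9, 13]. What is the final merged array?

Merging process:

Compare 2 vs 4: take 2 from left. Merged: [2]
Compare 3 vs 4: take 3 from left. Merged: [2, 3]
Compare 8 vs 4: take 4 from right. Merged: [2, 3, 4]
Compare 8 vs 9: take 8 from left. Merged: [2, 3, 4, 8]
Append remaining from right: [9, 13]. Merged: [2, 3, 4, 8, 9, 13]

Final merged array: [2, 3, 4, 8, 9, 13]
Total comparisons: 4

The merged array is [2, 3, 4, 8, 9, 13], requiring 4 comparisons. The merge step runs in O(n) time where n is the total number of elements.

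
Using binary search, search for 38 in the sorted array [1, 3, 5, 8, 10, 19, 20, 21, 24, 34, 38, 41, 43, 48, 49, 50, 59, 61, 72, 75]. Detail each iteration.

Binary search for 38 in [1, 3, 5, 8, 10, 19, 20, 21, 24, 34, 38, 41, 43, 48, 49, 50, 59, 61, 72, 75]:

lo=0, hi=19, mid=9, arr[mid]=34 -> 34 < 38, search right half
lo=10, hi=19, mid=14, arr[mid]=49 -> 49 > 38, search left half
lo=10, hi=13, mid=11, arr[mid]=41 -> 41 > 38, search left half
lo=10, hi=10, mid=10, arr[mid]=38 -> Found target at index 10!

Binary search finds 38 at index 10 after 4 comparisons. The search repeatedly halves the search space by comparing with the middle element.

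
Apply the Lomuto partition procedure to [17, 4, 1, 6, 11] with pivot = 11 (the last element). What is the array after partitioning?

Lomuto partition with pivot = 11:

Initial array: [17, 4, 1, 6, 11]

arr[0]=17 > 11: no swap
arr[1]=4 <= 11: swap with position 0, array becomes [4, 17, 1, 6, 11]
arr[2]=1 <= 11: swap with position 1, array becomes [4, 1, 17, 6, 11]
arr[3]=6 <= 11: swap with position 2, array becomes [4, 1, 6, 17, 11]

Place pivot at position 3: [4, 1, 6, 11, 17]
Pivot position: 3

After partitioning with pivot 11, the array becomes [4, 1, 6, 11, 17]. The pivot is placed at index 3. All elements to the left of the pivot are <= 11, and all elements to the right are > 11.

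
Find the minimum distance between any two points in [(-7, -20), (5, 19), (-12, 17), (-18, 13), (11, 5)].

Computing all pairwise distances among 5 points:

d((-7, -20), (5, 19)) = 40.8044
d((-7, -20), (-12, 17)) = 37.3363
d((-7, -20), (-18, 13)) = 34.7851
d((-7, -20), (11, 5)) = 30.8058
d((5, 19), (-12, 17)) = 17.1172
d((5, 19), (-18, 13)) = 23.7697
d((5, 19), (11, 5)) = 15.2315
d((-12, 17), (-18, 13)) = 7.2111 <-- minimum
d((-12, 17), (11, 5)) = 25.9422
d((-18, 13), (11, 5)) = 30.0832

Closest pair: (-12, 17) and (-18, 13) with distance 7.2111

The closest pair is (-12, 17) and (-18, 13) with Euclidean distance 7.2111. For 5 points, brute-force pairwise comparison is shown above. For large n, the divide-and-conquer algorithm (sort by x, recurse on halves, check the dividing strip) achieves O(n log n).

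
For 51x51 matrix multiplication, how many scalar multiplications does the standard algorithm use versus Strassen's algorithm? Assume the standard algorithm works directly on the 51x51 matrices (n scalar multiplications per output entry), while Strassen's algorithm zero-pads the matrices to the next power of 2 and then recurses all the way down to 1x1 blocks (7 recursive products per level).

Matrix multiplication for 51x51 matrices:

Strassen's algorithm requires power-of-2 dimensions. Pad 51x51 to 64x64 (next power of 2).

Standard algorithm: 51^3 = 132651 multiplications
Strassen's algorithm: 7^(log2(64)) = 7^6 = 117649 multiplications
Savings: 132651 - 117649 = 15002 multiplications

Standard: 132651 multiplications (51^3). Strassen: 117649 multiplications (7^6, after padding to 64x64). Strassen reduces 8 recursive multiplications to 7 at each level.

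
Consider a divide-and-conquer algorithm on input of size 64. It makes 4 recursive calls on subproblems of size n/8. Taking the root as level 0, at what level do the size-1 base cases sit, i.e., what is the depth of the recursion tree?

For divide and conquer with division factor 8:

Problem sizes at each level:
Level 0: 64
Level 1: 8
Level 2: 1

The root is level 0 and the size-1 base case is level 2 (the tree spans levels 0 through 2, i.e. 3 levels counting the root), so the depth is the number of divisions: log_8(64) = 2

The recursion tree depth is log_8(64) = 2. At each level, the problem size is divided by 8, so it takes 2 divisions to reduce to a base case of size 1. The algorithm makes 4 recursive calls at each level.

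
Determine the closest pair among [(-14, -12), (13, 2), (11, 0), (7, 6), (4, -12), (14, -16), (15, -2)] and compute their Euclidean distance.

Computing all pairwise distances among 7 points:

d((-14, -12), (13, 2)) = 30.4138
d((-14, -12), (11, 0)) = 27.7308
d((-14, -12), (7, 6)) = 27.6586
d((-14, -12), (4, -12)) = 18.0
d((-14, -12), (14, -16)) = 28.2843
d((-14, -12), (15, -2)) = 30.6757
d((13, 2), (11, 0)) = 2.8284 <-- minimum
d((13, 2), (7, 6)) = 7.2111
d((13, 2), (4, -12)) = 16.6433
d((13, 2), (14, -16)) = 18.0278
d((13, 2), (15, -2)) = 4.4721
d((11, 0), (7, 6)) = 7.2111
d((11, 0), (4, -12)) = 13.8924
d((11, 0), (14, -16)) = 16.2788
d((11, 0), (15, -2)) = 4.4721
d((7, 6), (4, -12)) = 18.2483
d((7, 6), (14, -16)) = 23.0868
d((7, 6), (15, -2)) = 11.3137
d((4, -12), (14, -16)) = 10.7703
d((4, -12), (15, -2)) = 14.8661
d((14, -16), (15, -2)) = 14.0357

Closest pair: (13, 2) and (11, 0) with distance 2.8284

The closest pair is (13, 2) and (11, 0) with Euclidean distance 2.8284. For 7 points, brute-force pairwise comparison is shown above. For large n, the divide-and-conquer algorithm (sort by x, recurse on halves, check the dividing strip) achieves O(n log n).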